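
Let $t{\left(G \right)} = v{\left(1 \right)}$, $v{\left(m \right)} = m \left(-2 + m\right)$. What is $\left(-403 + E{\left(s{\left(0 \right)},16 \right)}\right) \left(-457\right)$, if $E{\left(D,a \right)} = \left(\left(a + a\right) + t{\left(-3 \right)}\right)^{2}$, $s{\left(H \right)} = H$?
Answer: $-255006$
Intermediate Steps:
$t{\left(G \right)} = -1$ ($t{\left(G \right)} = 1 \left(-2 + 1\right) = 1 \left(-1\right) = -1$)
$E{\left(D,a \right)} = \left(-1 + 2 a\right)^{2}$ ($E{\left(D,a \right)} = \left(\left(a + a\right) - 1\right)^{2} = \left(2 a - 1\right)^{2} = \left(-1 + 2 a\right)^{2}$)
$\left(-403 + E{\left(s{\left(0 \right)},16 \right)}\right) \left(-457\right) = \left(-403 + \left(-1 + 2 \cdot 16\right)^{2}\right) \left(-457\right) = \left(-403 + \left(-1 + 32\right)^{2}\right) \left(-457\right) = \left(-403 + 31^{2}\right) \left(-457\right) = \left(-403 + 961\right) \left(-457\right) = 558 \left(-457\right) = -255006$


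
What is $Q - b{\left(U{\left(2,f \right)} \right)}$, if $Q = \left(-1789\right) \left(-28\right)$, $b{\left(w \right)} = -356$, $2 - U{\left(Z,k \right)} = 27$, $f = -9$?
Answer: $50448$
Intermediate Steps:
$U{\left(Z,k \right)} = -25$ ($U{\left(Z,k \right)} = 2 - 27 = -25$)
$Q = 50092$
$Q - b{\left(U{\left(2,f \right)} \right)} = 50092 - -356 = 50092 + 356 = 50448$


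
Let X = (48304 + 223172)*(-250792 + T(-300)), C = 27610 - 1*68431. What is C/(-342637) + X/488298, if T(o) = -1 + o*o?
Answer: -2492763112470243/27884826971 ≈ -89395.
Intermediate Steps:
C = -40821 (C = 27610 - 68431 = -40821)
T(o) = -1 + o²
X = -43651440468 (X = (48304 + 223172)*(-250792 + (-1 + (-300)²)) = 271476*(-250792 + (-1 + 90000)) = 271476*(-250792 + 89999) = 271476*(-160793) = -43651440468)
C/(-342637) + X/488298 = -40821/(-342637) - 43651440468/488298 = -40821*(-1/342637) - 43651440468*1/488298 = 40821/342637 - 7275240078/81383 = -2492763112470243/27884826971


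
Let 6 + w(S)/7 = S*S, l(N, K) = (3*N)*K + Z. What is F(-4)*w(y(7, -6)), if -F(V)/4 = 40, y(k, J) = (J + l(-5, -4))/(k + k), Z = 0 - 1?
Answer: -65320/7 ≈ -9331.4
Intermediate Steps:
Z = -1
l(N, K) = -1 + 3*K*N (l(N, K) = (3*N)*K - 1 = 3*K*N - 1 = -1 + 3*K*N)
y(k, J) = (59 + J)/(2*k) (y(k, J) = (J + (-1 + 3*(-4)*(-5)))/(k + k) = (J + (-1 + 60))/((2*k)) = (J + 59)*(1/(2*k)) = (59 + J)*(1/(2*k)) = (59 + J)/(2*k))
F(V) = -160 (F(V) = -4*40 = -160)
w(S) = -42 + 7*S² (w(S) = -42 + 7*(S*S) = -42 + 7*S²)
F(-4)*w(y(7, -6)) = -160*(-42 + 7*((½)*(59 - 6)/7)²) = -160*(-42 + 7*((½)*(⅐)*53)²) = -160*(-42 + 7*(53/14)²) = -160*(-42 + 7*(2809/196)) = -160*(-42 + 2809/28) = -160*1633/28 = -65320/7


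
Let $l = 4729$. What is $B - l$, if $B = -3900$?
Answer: $-8629$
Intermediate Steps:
$B - l = -3900 - 4729 = -8629$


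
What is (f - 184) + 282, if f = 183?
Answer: 281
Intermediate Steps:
(f - 184) + 282 = (183 - 184) + 282 = -1 + 282 = 281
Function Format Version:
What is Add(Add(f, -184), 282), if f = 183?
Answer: 281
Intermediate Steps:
Add(Add(f, -184), 282) = Add(Add(183, -184), 282) = Add(-1, 282) = 281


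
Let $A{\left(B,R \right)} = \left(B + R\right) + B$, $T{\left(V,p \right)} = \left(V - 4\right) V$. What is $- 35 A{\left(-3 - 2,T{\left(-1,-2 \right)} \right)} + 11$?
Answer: $186$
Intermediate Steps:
$T{\left(V,p \right)} = V \left(-4 + V\right)$ ($T{\left(V,p \right)} = \left(-4 + V\right) V = V \left(-4 + V\right)$)
$A{\left(B,R \right)} = R + 2 B$
$- 35 A{\left(-3 - 2,T{\left(-1,-2 \right)} \right)} + 11 = - 35 \left(- (-4 - 1) + 2 \left(-3 - 2\right)\right) + 11 = - 35 \left(\left(-1\right) \left(-5\right) + 2 \left(-3 - 2\right)\right) + 11 = - 35 \left(5 + 2 \left(-5\right)\right) + 11 = - 35 \left(5 - 10\right) + 11 = \left(-35\right) \left(-5\right) + 11 = 175 + 11 = 186$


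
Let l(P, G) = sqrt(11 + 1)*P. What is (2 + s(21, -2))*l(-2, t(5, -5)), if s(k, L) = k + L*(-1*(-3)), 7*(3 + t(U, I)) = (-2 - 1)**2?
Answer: -68*sqrt(3) ≈ -117.78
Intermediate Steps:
t(U, I) = -12/7 (t(U, I) = -3 + (-2 - 1)**2/7 = -3 + (1/7)*(-3)**2 = -3 + (1/7)*9 = -3 + 9/7 = -12/7)
s(k, L) = k + 3*L (s(k, L) = k + L*3 = k + 3*L)
l(P, G) = 2*P*sqrt(3) (l(P, G) = sqrt(12)*P = (2*sqrt(3))*P = 2*P*sqrt(3))
(2 + s(21, -2))*l(-2, t(5, -5)) = (2 + (21 + 3*(-2)))*(2*(-2)*sqrt(3)) = (2 + (21 - 6))*(-4*sqrt(3)) = (2 + 15)*(-4*sqrt(3)) = 17*(-4*sqrt(3)) = -68*sqrt(3)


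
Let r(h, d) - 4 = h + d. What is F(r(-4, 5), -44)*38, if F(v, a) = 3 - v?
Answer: -76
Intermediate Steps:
r(h, d) = 4 + d + h (r(h, d) = 4 + (h + d) = 4 + (d + h) = 4 + d + h)
F(r(-4, 5), -44)*38 = (3 - (4 + 5 - 4))*38 = (3 - 1*5)*38 = (3 - 5)*38 = -2*38 = -76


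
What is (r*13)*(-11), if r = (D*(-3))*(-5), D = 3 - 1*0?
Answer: -6435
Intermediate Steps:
D = 3 (D = 3 + 0 = 3)
r = 45 (r = (3*(-3))*(-5) = -9*(-5) = 45)
(r*13)*(-11) = (45*13)*(-11) = 585*(-11) = -6435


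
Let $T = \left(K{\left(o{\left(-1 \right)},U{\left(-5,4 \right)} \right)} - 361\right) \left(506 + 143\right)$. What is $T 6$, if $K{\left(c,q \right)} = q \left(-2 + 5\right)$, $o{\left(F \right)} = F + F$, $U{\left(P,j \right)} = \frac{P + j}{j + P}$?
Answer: $-1394052$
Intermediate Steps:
$U{\left(P,j \right)} = 1$ ($U{\left(P,j \right)} = \frac{P + j}{P + j} = 1$)
$o{\left(F \right)} = 2 F$
$K{\left(c,q \right)} = 3 q$ ($K{\left(c,q \right)} = q 3 = 3 q$)
$T = -232342$ ($T = \left(3 \cdot 1 - 361\right) \left(506 + 143\right) = \left(3 - 361\right) 649 = \left(-358\right) 649 = -232342$)
$T 6 = \left(-232342\right) 6 = -1394052$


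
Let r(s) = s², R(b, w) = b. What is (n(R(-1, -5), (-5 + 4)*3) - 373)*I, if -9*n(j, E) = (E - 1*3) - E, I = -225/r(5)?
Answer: 3354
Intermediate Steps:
I = -9 (I = -225/(5²) = -225/25 = -225*1/25 = -9)
n(j, E) = ⅓ (n(j, E) = -((E - 1*3) - E)/9 = -((E - 3) - E)/9 = -((-3 + E) - E)/9 = -⅑*(-3) = ⅓)
(n(R(-1, -5), (-5 + 4)*3) - 373)*I = (⅓ - 373)*(-9) = -1118/3*(-9) = 3354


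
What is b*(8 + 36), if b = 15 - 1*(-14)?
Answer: 1276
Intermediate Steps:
b = 29 (b = 15 + 14 = 29)
b*(8 + 36) = 29*(8 + 36) = 29*44 = 1276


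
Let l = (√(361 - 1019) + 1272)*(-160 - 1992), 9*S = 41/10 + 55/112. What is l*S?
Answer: -48872996/35 - 230533*I*√658/210 ≈ -1.3964e+6 - 28160.0*I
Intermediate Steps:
S = 857/1680 (S = (41/10 + 55/112)/9 = (⅑)*(2571/560) = 857/1680 ≈ 0.51012)
l = -2737344 - 2152*I*√658 (l = (√(-658) + 1272)*(-2152) = (I*√658 + 1272)*(-2152) = (1272 + I*√658)*(-2152) = -2737344 - 2152*I*√658 ≈ -2.7373e+6 - 55202.0*I)
l*S = (-2737344 - 2152*I*√658)*(857/1680) = -48872996/35 - 230533*I*√658/210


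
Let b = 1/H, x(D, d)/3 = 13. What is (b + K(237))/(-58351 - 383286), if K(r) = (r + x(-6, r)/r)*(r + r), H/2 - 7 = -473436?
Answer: -106441988927/418167526546 ≈ -0.25454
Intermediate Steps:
x(D, d) = 39 (x(D, d) = 3*13 = 39)
H = -946858 (H = 14 + 2*(-473436) = 14 - 946872 = -946858)
K(r) = 2*r*(r + 39/r) (K(r) = (r + 39/r)*(r + r) = (r + 39/r)*(2*r) = 2*r*(r + 39/r))
b = -1/946858 (b = 1/(-946858) = -1/946858 ≈ -1.0561e-6)
(b + K(237))/(-58351 - 383286) = (-1/946858 + (78 + 2*237²))/(-58351 - 383286) = (-1/946858 + (78 + 2*56169))/(-441637) = (-1/946858 + (78 + 112338))*(-1/441637) = (-1/946858 + 112416)*(-1/441637) = (106441988927/946858)*(-1/441637) = -106441988927/418167526546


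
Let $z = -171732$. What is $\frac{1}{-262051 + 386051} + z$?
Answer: $- \frac{21294767999}{124000} \approx -1.7173 \cdot 10^{5}$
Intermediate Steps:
$\frac{1}{-262051 + 386051} + z = \frac{1}{-262051 + 386051} - 171732 = \frac{1}{124000} - 171732 = - \frac{21294767999}{124000}$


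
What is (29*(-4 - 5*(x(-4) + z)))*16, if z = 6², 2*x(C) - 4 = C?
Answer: -85376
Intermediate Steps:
x(C) = 2 + C/2
z = 36
(29*(-4 - 5*(x(-4) + z)))*16 = (29*(-4 - 5*((2 + (½)*(-4)) + 36)))*16 = (29*(-4 - 5*((2 - 2) + 36)))*16 = (29*(-4 - 5*(0 + 36)))*16 = (29*(-4 - 5*36))*16 = (29*(-4 - 180))*16 = (29*(-184))*16 = -5336*16 = -85376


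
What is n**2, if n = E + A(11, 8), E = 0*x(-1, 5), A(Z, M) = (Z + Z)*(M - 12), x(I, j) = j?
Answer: 7744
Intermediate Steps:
A(Z, M) = 2*Z*(-12 + M) (A(Z, M) = (2*Z)*(-12 + M) = 2*Z*(-12 + M))
E = 0 (E = 0*5 = 0)
n = -88 (n = 0 + 2*11*(-12 + 8) = 0 + 2*11*(-4) = 0 - 88 = -88)
n**2 = (-88)**2 = 7744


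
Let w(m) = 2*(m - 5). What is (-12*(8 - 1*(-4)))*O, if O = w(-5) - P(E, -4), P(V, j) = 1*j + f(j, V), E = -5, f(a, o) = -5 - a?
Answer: 2160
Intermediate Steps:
P(V, j) = -5 (P(V, j) = 1*j + (-5 - j) = j + (-5 - j) = -5)
w(m) = -10 + 2*m (w(m) = 2*(-5 + m) = -10 + 2*m)
O = -15 (O = (-10 + 2*(-5)) - 1*(-5) = (-10 - 10) + 5 = -20 + 5 = -15)
(-12*(8 - 1*(-4)))*O = -12*(8 - 1*(-4))*(-15) = -12*(8 + 4)*(-15) = -12*12*(-15) = -144*(-15) = 2160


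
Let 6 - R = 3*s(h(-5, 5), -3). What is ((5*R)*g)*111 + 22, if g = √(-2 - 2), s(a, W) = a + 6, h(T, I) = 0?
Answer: 22 - 13320*I ≈ 22.0 - 13320.0*I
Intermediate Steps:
s(a, W) = 6 + a
g = 2*I (g = √(-4) = 2*I ≈ 2.0*I)
R = -12 (R = 6 - 3*(6 + 0) = 6 - 3*6 = 6 - 1*18 = 6 - 18 = -12)
((5*R)*g)*111 + 22 = ((5*(-12))*(2*I))*111 + 22 = -120*I*111 + 22 = -13320*I + 22 = 22 - 13320*I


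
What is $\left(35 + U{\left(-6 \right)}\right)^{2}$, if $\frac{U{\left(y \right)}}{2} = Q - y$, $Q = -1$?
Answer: $2025$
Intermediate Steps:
$U{\left(y \right)} = -2 - 2 y$ ($U{\left(y \right)} = 2 \left(-1 - y\right) = -2 - 2 y$)
$\left(35 + U{\left(-6 \right)}\right)^{2} = \left(35 - -10\right)^{2} = \left(35 + \left(-2 + 12\right)\right)^{2} = \left(35 + 10\right)^{2} = 45^{2} = 2025$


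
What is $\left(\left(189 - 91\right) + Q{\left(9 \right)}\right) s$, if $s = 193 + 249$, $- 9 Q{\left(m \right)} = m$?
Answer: $42874$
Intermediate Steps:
$Q{\left(m \right)} = - \frac{m}{9}$
$s = 442$
$\left(\left(189 - 91\right) + Q{\left(9 \right)}\right) s = \left(\left(189 - 91\right) - 1\right) 442 = \left(98 - 1\right) 442 = 97 \cdot 442 = 42874$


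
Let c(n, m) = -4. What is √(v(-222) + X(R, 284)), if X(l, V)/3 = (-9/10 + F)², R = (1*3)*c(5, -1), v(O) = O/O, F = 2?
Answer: √463/10 ≈ 2.1517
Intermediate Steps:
v(O) = 1
R = -12 (R = (1*3)*(-4) = 3*(-4) = -12)
X(l, V) = 363/100 (X(l, V) = 3*(-9/10 + 2)² = 3*(11/10)² = 3*(121/100) = 363/100)
√(v(-222) + X(R, 284)) = √(1 + 363/100) = √(463/100) = √463/10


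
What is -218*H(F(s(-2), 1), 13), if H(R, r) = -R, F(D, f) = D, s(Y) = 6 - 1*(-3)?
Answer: 1962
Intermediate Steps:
s(Y) = 9 (s(Y) = 6 + 3 = 9)
-218*H(F(s(-2), 1), 13) = -(-218)*9 = -218*(-9) = 1962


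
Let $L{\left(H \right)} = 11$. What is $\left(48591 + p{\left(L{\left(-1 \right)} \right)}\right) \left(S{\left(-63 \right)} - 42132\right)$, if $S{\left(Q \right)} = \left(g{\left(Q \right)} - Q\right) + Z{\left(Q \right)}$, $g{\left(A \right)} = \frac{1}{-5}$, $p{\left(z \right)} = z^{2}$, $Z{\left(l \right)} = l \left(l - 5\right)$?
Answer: $- \frac{9202963312}{5} \approx -1.8406 \cdot 10^{9}$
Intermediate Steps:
$Z{\left(l \right)} = l \left(-5 + l\right)$
$g{\left(A \right)} = - \frac{1}{5}$
$S{\left(Q \right)} = - \frac{1}{5} - Q + Q \left(-5 + Q\right)$ ($S{\left(Q \right)} = \left(- \frac{1}{5} - Q\right) + Q \left(-5 + Q\right) = - \frac{1}{5} - Q + Q \left(-5 + Q\right)$)
$\left(48591 + p{\left(L{\left(-1 \right)} \right)}\right) \left(S{\left(-63 \right)} - 42132\right) = \left(48591 + 11^{2}\right) \left(\left(- \frac{1}{5} + \left(-63\right)^{2} - -378\right) - 42132\right) = \left(48591 + 121\right) \left(\left(- \frac{1}{5} + 3969 + 378\right) - 42132\right) = 48712 \left(\frac{21734}{5} - 42132\right) = 48712 \left(- \frac{188926}{5}\right) = - \frac{9202963312}{5}$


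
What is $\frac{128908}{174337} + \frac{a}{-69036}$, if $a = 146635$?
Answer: $- \frac{16664613307}{12035529132} \approx -1.3846$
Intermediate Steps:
$\frac{128908}{174337} + \frac{a}{-69036} = \frac{128908}{174337} + \frac{146635}{-69036} = 128908 \cdot \frac{1}{174337} + 146635 \left(- \frac{1}{69036}\right) = \frac{128908}{174337} - \frac{146635}{69036} = - \frac{16664613307}{12035529132}$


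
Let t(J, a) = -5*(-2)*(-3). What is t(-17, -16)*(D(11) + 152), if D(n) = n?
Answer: -4890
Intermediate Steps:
t(J, a) = -30 (t(J, a) = 10*(-3) = -30)
t(-17, -16)*(D(11) + 152) = -30*(11 + 152) = -30*163 = -4890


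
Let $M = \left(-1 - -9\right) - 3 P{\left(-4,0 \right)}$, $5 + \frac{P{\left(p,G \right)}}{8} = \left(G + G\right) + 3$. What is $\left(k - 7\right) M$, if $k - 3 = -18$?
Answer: $-1232$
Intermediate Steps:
$k = -15$ ($k = 3 - 18 = -15$)
$P{\left(p,G \right)} = -16 + 16 G$ ($P{\left(p,G \right)} = -40 + 8 \left(\left(G + G\right) + 3\right) = -40 + 8 \left(2 G + 3\right) = -40 + 8 \left(3 + 2 G\right) = -40 + \left(24 + 16 G\right) = -16 + 16 G$)
$M = 56$ ($M = \left(-1 - -9\right) - 3 \left(-16 + 16 \cdot 0\right) = \left(-1 + 9\right) - 3 \left(-16 + 0\right) = 8 - -48 = 8 + 48 = 56$)
$\left(k - 7\right) M = \left(-15 - 7\right) 56 = \left(-22\right) 56 = -1232$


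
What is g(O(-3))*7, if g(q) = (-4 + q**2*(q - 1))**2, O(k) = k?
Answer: 11200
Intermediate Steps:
g(q) = (-4 + q**2*(-1 + q))**2
g(O(-3))*7 = (4 + (-3)**2 - 1*(-3)**3)**2*7 = (4 + 9 - 1*(-27))**2*7 = (4 + 9 + 27)**2*7 = 40**2*7 = 1600*7 = 11200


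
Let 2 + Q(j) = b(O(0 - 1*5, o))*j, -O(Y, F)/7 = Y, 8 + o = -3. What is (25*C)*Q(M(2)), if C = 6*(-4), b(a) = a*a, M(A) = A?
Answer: -1468800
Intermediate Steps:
o = -11 (o = -8 - 3 = -11)
O(Y, F) = -7*Y
b(a) = a²
C = -24
Q(j) = -2 + 1225*j (Q(j) = -2 + (-7*(0 - 1*5))²*j = -2 + (-7*(0 - 5))²*j = -2 + (-7*(-5))²*j = -2 + 35²*j = -2 + 1225*j)
(25*C)*Q(M(2)) = (25*(-24))*(-2 + 1225*2) = -600*(-2 + 2450) = -600*2448 = -1468800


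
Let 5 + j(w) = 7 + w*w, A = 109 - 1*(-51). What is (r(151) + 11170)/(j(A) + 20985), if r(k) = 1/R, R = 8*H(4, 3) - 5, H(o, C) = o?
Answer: 301591/1257849 ≈ 0.23977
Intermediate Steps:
A = 160 (A = 109 + 51 = 160)
R = 27 (R = 8*4 - 5 = 32 - 5 = 27)
j(w) = 2 + w² (j(w) = -5 + (7 + w*w) = -5 + (7 + w²) = 2 + w²)
r(k) = 1/27
(r(151) + 11170)/(j(A) + 20985) = (1/27 + 11170)/((2 + 160²) + 20985) = 301591/(27*((2 + 25600) + 20985)) = 301591/(27*(25602 + 20985)) = (301591/27)/46587 = (301591/27)*(1/46587) = 301591/1257849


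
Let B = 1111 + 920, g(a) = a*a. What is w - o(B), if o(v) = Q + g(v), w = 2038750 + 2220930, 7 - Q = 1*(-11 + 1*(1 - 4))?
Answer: 134698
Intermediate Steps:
g(a) = a**2
Q = 21 (Q = 7 - (-11 + 1*(1 - 4)) = 7 - (-11 + 1*(-3)) = 7 - (-11 - 3) = 7 - (-14) = 7 - 1*(-14) = 7 + 14 = 21)
B = 2031
w = 4259680
o(v) = 21 + v**2
w - o(B) = 4259680 - (21 + 2031**2) = 4259680 - (21 + 4124961) = 4259680 - 1*4124982 = 4259680 - 4124982 = 134698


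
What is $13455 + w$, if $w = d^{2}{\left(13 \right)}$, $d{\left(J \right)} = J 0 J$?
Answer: $13455$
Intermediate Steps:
$d{\left(J \right)} = 0$ ($d{\left(J \right)} = 0 J = 0$)
$w = 0$ ($w = 0^{2} = 0$)
$13455 + w = 13455 + 0 = 13455$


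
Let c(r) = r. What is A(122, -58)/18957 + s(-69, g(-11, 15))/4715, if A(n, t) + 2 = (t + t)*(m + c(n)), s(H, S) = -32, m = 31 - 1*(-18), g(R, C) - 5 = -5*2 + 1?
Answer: -94142794/89382255 ≈ -1.0533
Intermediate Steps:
g(R, C) = -4 (g(R, C) = 5 + (-5*2 + 1) = 5 + (-10 + 1) = 5 - 9 = -4)
m = 49 (m = 31 + 18 = 49)
A(n, t) = -2 + 2*t*(49 + n) (A(n, t) = -2 + (t + t)*(49 + n) = -2 + (2*t)*(49 + n) = -2 + 2*t*(49 + n))
A(122, -58)/18957 + s(-69, g(-11, 15))/4715 = (-2 + 98*(-58) + 2*122*(-58))/18957 - 32/4715 = (-2 - 5684 - 14152)*(1/18957) - 32*1/4715 = -19838*1/18957 - 32/4715 = -19838/18957 - 32/4715 = -94142794/89382255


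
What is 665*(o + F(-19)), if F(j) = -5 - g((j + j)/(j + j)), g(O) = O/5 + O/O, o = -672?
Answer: -451003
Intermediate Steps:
g(O) = 1 + O/5 (g(O) = O*(1/5) + 1 = O/5 + 1 = 1 + O/5)
F(j) = -31/5 (F(j) = -5 - (1 + ((j + j)/(j + j))/5) = -5 - (1 + ((2*j)/((2*j)))/5) = -5 - (1 + ((2*j)*(1/(2*j)))/5) = -5 - (1 + (1/5)*1) = -5 - (1 + 1/5) = -5 - 1*6/5 = -5 - 6/5 = -31/5)
665*(o + F(-19)) = 665*(-672 - 31/5) = 665*(-3391/5) = -451003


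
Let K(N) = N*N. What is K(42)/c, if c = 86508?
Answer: 49/2403 ≈ 0.020391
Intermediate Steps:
K(N) = N²
K(42)/c = 42²/86508 = 1764*(1/86508) = 49/2403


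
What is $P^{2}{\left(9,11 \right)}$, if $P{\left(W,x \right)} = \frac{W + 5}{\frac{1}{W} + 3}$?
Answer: $\frac{81}{4} \approx 20.25$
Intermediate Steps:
$P{\left(W,x \right)} = \frac{5 + W}{3 + \frac{1}{W}}$
$P^{2}{\left(9,11 \right)} = \left(\frac{9 \left(5 + 9\right)}{1 + 3 \cdot 9}\right)^{2} = \left(9 \frac{1}{1 + 27} \cdot 14\right)^{2} = \left(9 \cdot \frac{1}{28} \cdot 14\right)^{2} = \left(\frac{9}{2}\right)^{2} = \frac{81}{4}$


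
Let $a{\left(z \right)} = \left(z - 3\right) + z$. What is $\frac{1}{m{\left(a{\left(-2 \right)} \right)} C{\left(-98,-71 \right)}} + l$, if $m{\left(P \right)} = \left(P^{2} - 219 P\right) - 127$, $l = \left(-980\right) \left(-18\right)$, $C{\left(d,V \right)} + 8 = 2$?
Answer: $\frac{153997199}{8730} \approx 17640.0$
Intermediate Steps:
$C{\left(d,V \right)} = -6$ ($C{\left(d,V \right)} = -8 + 2 = -6$)
$l = 17640$
$a{\left(z \right)} = -3 + 2 z$ ($a{\left(z \right)} = \left(z - 3\right) + z = \left(-3 + z\right) + z = -3 + 2 z$)
$m{\left(P \right)} = -127 + P^{2} - 219 P$
$\frac{1}{m{\left(a{\left(-2 \right)} \right)} C{\left(-98,-71 \right)}} + l = \frac{1}{\left(-127 + \left(-3 + 2 \left(-2\right)\right)^{2} - 219 \left(-3 + 2 \left(-2\right)\right)\right) \left(-6\right)} + 17640 = \frac{1}{-127 + \left(-3 - 4\right)^{2} - 219 \left(-3 - 4\right)} \left(- \frac{1}{6}\right) + 17640 = \frac{1}{-127 + \left(-7\right)^{2} - -1533} \left(- \frac{1}{6}\right) + 17640 = \frac{1}{-127 + 49 + 1533} \left(- \frac{1}{6}\right) + 17640 = \frac{1}{1455} \left(- \frac{1}{6}\right) + 17640 = - \frac{1}{8730} + 17640 = \frac{153997199}{8730}$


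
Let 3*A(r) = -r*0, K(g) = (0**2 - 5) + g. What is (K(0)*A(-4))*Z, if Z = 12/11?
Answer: 0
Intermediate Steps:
K(g) = -5 + g (K(g) = (0 - 5) + g = -5 + g)
A(r) = 0 (A(r) = (-r*0)/3 = (1/3)*0 = 0)
Z = 12/11 (Z = 12*(1/11) = 12/11 ≈ 1.0909)
(K(0)*A(-4))*Z = ((-5 + 0)*0)*(12/11) = -5*0*(12/11) = 0*(12/11) = 0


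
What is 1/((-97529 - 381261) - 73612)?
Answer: -1/552402 ≈ -1.8103e-6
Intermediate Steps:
1/((-97529 - 381261) - 73612) = 1/(-478790 - 73612) = 1/(-552402) = -1/552402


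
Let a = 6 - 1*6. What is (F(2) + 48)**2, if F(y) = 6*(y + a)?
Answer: 3600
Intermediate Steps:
a = 0 (a = 6 - 6 = 0)
F(y) = 6*y (F(y) = 6*(y + 0) = 6*y)
(F(2) + 48)**2 = (6*2 + 48)**2 = (12 + 48)**2 = 60**2 = 3600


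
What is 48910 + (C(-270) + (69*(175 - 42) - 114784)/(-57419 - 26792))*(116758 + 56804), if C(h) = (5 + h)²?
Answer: 1026419080518094/84211 ≈ 1.2189e+10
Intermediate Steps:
48910 + (C(-270) + (69*(175 - 42) - 114784)/(-57419 - 26792))*(116758 + 56804) = 48910 + ((5 - 270)² + (69*(175 - 42) - 114784)/(-57419 - 26792))*(116758 + 56804) = 48910 + ((-265)² + (69*133 - 114784)/(-84211))*173562 = 48910 + (70225 + (9177 - 114784)*(-1/84211))*173562 = 48910 + (70225 - 105607*(-1/84211))*173562 = 48910 + (70225 + 105607/84211)*173562 = 48910 + (5913823082/84211)*173562 = 48910 + 1026414961758084/84211 = 1026419080518094/84211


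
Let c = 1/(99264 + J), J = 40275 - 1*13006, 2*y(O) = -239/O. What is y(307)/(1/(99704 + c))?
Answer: -3015187249687/77691262 ≈ -38810.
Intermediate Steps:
y(O) = -239/(2*O) (y(O) = (-239/O)/2 = -239/(2*O))
J = 27269 (J = 40275 - 13006 = 27269)
c = 1/126533 (c = 1/(99264 + 27269) = 1/126533 ≈ 7.9031e-6)
y(307)/(1/(99704 + c)) = (-239/2/307)/(1/(99704 + 1/126533)) = (-239/2*1/307)/(1/(12615846233/126533)) = -239/(614*126533/12615846233) = -239/614*12615846233/126533 = -3015187249687/77691262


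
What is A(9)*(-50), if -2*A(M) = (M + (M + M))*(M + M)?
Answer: 12150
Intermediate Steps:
A(M) = -3*M**2 (A(M) = -(M + (M + M))*(M + M)/2 = -(M + 2*M)*2*M/2 = -3*M*2*M/2 = -3*M**2)
A(9)*(-50) = -3*9**2*(-50) = -3*81*(-50) = -243*(-50) = 12150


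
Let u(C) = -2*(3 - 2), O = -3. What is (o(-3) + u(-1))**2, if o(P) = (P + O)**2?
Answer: 1156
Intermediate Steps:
o(P) = (-3 + P)**2 (o(P) = (P - 3)**2 = (-3 + P)**2)
u(C) = -2 (u(C) = -2*1 = -2)
(o(-3) + u(-1))**2 = ((-3 - 3)**2 - 2)**2 = ((-6)**2 - 2)**2 = (36 - 2)**2 = 34**2 = 1156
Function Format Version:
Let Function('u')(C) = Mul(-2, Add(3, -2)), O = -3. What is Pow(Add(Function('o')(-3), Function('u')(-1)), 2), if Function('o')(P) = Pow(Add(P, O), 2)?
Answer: 1156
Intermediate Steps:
Function('o')(P) = Pow(Add(-3, P), 2) (Function('o')(P) = Pow(Add(P, -3), 2) = Pow(Add(-3, P), 2))
Function('u')(C) = -2 (Function('u')(C) = Mul(-2, 1) = -2)
Pow(Add(Function('o')(-3), Function('u')(-1)), 2) = Pow(Add(Pow(Add(-3, -3), 2), -2), 2) = Pow(Add(Pow(-6, 2), -2), 2) = Pow(Add(36, -2), 2) = Pow(34, 2) = 1156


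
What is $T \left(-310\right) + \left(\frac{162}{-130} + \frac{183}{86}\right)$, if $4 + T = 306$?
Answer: $- \frac{523330871}{5590} \approx -93619.0$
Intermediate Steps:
$T = 302$ ($T = -4 + 306 = 302$)
$T \left(-310\right) + \left(\frac{162}{-130} + \frac{183}{86}\right) = 302 \left(-310\right) + \left(\frac{162}{-130} + \frac{183}{86}\right) = -93620 + \left(162 \left(- \frac{1}{130}\right) + 183 \cdot \frac{1}{86}\right) = -93620 + \left(- \frac{81}{65} + \frac{183}{86}\right) = -93620 + \frac{4929}{5590} = - \frac{523330871}{5590}$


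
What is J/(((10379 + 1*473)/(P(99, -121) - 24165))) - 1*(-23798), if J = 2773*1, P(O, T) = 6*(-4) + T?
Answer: 95422133/5426 ≈ 17586.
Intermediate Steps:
P(O, T) = -24 + T
J = 2773
J/(((10379 + 1*473)/(P(99, -121) - 24165))) - 1*(-23798) = 2773/(((10379 + 1*473)/((-24 - 121) - 24165))) - 1*(-23798) = 2773/(((10379 + 473)/(-145 - 24165))) + 23798 = 2773/((10852/(-24310))) + 23798 = 2773/((10852*(-1/24310))) + 23798 = 2773/(-5426/12155) + 23798 = 2773*(-12155/5426) + 23798 = -33705815/5426 + 23798 = 95422133/5426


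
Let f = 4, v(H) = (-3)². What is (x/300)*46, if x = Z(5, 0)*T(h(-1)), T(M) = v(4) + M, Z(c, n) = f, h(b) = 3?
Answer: 184/25 ≈ 7.3600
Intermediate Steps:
v(H) = 9
Z(c, n) = 4
T(M) = 9 + M
x = 48 (x = 4*(9 + 3) = 4*12 = 48)
(x/300)*46 = (48/300)*46 = (48*(1/300))*46 = (4/25)*46 = 184/25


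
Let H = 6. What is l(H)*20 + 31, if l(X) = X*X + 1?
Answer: 771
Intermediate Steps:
l(X) = 1 + X**2 (l(X) = X**2 + 1 = 1 + X**2)
l(H)*20 + 31 = (1 + 6**2)*20 + 31 = (1 + 36)*20 + 31 = 37*20 + 31 = 740 + 31 = 771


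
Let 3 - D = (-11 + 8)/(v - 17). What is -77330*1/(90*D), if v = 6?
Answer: -85063/270 ≈ -315.05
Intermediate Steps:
D = 30/11 (D = 3 - (-11 + 8)/(6 - 17) = 3 - (-3)/(-11) = 3 - (-3)*(-1)/11 = 3 - 1*3/11 = 3 - 3/11 = 30/11 ≈ 2.7273)
-77330*1/(90*D) = -77330/((-1*10*(-9))*(30/11)) = -77330/(-10*(-9)*(30/11)) = -77330/(90*(30/11)) = -77330/2700/11 = -77330*11/2700 = -85063/270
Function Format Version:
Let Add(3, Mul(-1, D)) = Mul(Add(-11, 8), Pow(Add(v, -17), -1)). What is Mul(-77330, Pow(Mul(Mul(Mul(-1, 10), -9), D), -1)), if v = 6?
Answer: Rational(-85063, 270) ≈ -315.05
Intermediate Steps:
D = Rational(30, 11) (D = Add(3, Mul(-1, Mul(Add(-11, 8), Pow(Add(6, -17), -1)))) = Add(3, Mul(-1, Mul(-3, Pow(-11, -1)))) = Add(3, Mul(-1, Mul(-3, Rational(-1, 11)))) = Add(3, Mul(-1, Rational(3, 11))) = Add(3, Rational(-3, 11)) = Rational(30, 11) ≈ 2.7273)
Mul(-77330, Pow(Mul(Mul(Mul(-1, 10), -9), D), -1)) = Mul(-77330, Pow(Mul(Mul(Mul(-1, 10), -9), Rational(30, 11)), -1)) = Mul(-77330, Pow(Mul(Mul(-10, -9), Rational(30, 11)), -1)) = Mul(-77330, Pow(Mul(90, Rational(30, 11)), -1)) = Mul(-77330, Pow(Rational(2700, 11), -1)) = Mul(-77330, Rational(11, 2700)) = Rational(-85063, 270)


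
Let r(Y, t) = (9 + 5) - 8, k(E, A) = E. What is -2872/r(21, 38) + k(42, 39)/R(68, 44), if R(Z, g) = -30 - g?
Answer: -53195/111 ≈ -479.23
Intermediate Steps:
r(Y, t) = 6 (r(Y, t) = 14 - 8 = 6)
-2872/r(21, 38) + k(42, 39)/R(68, 44) = -2872/6 + 42/(-30 - 1*44) = -2872*⅙ + 42/(-30 - 44) = -1436/3 + 42/(-74) = -1436/3 + 42*(-1/74) = -1436/3 - 21/37 = -53195/111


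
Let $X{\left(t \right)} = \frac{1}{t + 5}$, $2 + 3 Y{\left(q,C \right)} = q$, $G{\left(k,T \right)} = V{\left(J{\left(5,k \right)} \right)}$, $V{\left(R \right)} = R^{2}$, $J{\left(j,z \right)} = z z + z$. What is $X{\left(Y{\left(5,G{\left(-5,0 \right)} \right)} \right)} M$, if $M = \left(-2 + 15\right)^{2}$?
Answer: $\frac{169}{6} \approx 28.167$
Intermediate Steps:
$J{\left(j,z \right)} = z + z^{2}$ ($J{\left(j,z \right)} = z^{2} + z = z + z^{2}$)
$G{\left(k,T \right)} = k^{2} \left(1 + k\right)^{2}$ ($G{\left(k,T \right)} = \left(k \left(1 + k\right)\right)^{2} = k^{2} \left(1 + k\right)^{2}$)
$Y{\left(q,C \right)} = - \frac{2}{3} + \frac{q}{3}$
$M = 169$ ($M = 13^{2} = 169$)
$X{\left(t \right)} = \frac{1}{5 + t}$
$X{\left(Y{\left(5,G{\left(-5,0 \right)} \right)} \right)} M = \frac{1}{5 + \left(- \frac{2}{3} + \frac{1}{3} \cdot 5\right)} 169 = \frac{1}{5 + \left(- \frac{2}{3} + \frac{5}{3}\right)} 169 = \frac{1}{5 + 1} \cdot 169 = \frac{1}{6} \cdot 169 = \frac{169}{6}$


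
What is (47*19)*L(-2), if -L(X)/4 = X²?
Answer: -14288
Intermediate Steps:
L(X) = -4*X²
(47*19)*L(-2) = (47*19)*(-4*(-2)²) = 893*(-4*4) = 893*(-16) = -14288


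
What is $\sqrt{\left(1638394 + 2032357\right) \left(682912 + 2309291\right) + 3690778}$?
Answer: $\sqrt{10983635845231} \approx 3.3142 \cdot 10^{6}$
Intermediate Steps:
$\sqrt{\left(1638394 + 2032357\right) \left(682912 + 2309291\right) + 3690778} = \sqrt{3670751 \cdot 2992203 + 3690778} = \sqrt{10983632154453 + 3690778} = \sqrt{10983635845231}$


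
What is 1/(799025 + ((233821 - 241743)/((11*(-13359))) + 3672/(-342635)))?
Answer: 2961757095/2366518090759301 ≈ 1.2515e-6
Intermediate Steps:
1/(799025 + ((233821 - 241743)/((11*(-13359))) + 3672/(-342635))) = 1/(799025 + (-7922/(-146949) + 3672*(-1/342635))) = 1/(799025 + (-7922*(-1/146949) - 216/20155)) = 1/(799025 + (7922/146949 - 216/20155)) = 1/(799025 + 127926926/2961757095) = 1/(2366518090759301/2961757095) = 2961757095/2366518090759301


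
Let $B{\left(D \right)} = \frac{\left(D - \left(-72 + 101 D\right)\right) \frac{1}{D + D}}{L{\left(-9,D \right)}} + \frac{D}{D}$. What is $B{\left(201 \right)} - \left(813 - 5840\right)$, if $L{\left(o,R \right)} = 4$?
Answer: $\frac{672083}{134} \approx 5015.5$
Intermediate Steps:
$B{\left(D \right)} = 1 + \frac{72 - 100 D}{8 D}$ ($B{\left(D \right)} = \frac{\left(D - \left(-72 + 101 D\right)\right) \frac{1}{D + D}}{4} + \frac{D}{D} = \frac{D - \left(-72 + 101 D\right)}{2 D} \frac{1}{4} + 1 = \left(72 - 100 D\right) \frac{1}{2 D} \frac{1}{4} + 1 = \frac{72 - 100 D}{2 D} \frac{1}{4} + 1 = \frac{72 - 100 D}{8 D} + 1 = 1 + \frac{72 - 100 D}{8 D}$)
$B{\left(201 \right)} - \left(813 - 5840\right) = \left(- \frac{23}{2} + \frac{9}{201}\right) - \left(813 - 5840\right) = \left(- \frac{23}{2} + 9 \cdot \frac{1}{201}\right) - -5027 = \left(- \frac{23}{2} + \frac{3}{67}\right) + 5027 = - \frac{1535}{134} + 5027 = \frac{672083}{134}$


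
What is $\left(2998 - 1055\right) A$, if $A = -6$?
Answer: $-11658$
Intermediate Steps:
$\left(2998 - 1055\right) A = \left(2998 - 1055\right) \left(-6\right) = 1943 \left(-6\right) = -11658$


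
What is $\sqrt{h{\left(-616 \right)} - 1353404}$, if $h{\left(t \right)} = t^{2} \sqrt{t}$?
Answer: $2 \sqrt{-338351 + 189728 i \sqrt{154}} \approx 2020.0 + 2331.1 i$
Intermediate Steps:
$h{\left(t \right)} = t^{\frac{5}{2}}$
$\sqrt{h{\left(-616 \right)} - 1353404} = \sqrt{\left(-616\right)^{\frac{5}{2}} - 1353404} = \sqrt{758912 i \sqrt{154} - 1353404} = \sqrt{-1353404 + 758912 i \sqrt{154}}$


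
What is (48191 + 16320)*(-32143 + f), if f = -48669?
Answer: -5213262932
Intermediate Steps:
(48191 + 16320)*(-32143 + f) = (48191 + 16320)*(-32143 - 48669) = 64511*(-80812) = -5213262932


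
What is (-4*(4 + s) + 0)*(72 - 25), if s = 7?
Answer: -2068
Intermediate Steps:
(-4*(4 + s) + 0)*(72 - 25) = (-4*(4 + 7) + 0)*(72 - 25) = (-4*11 + 0)*47 = (-44 + 0)*47 = -44*47 = -2068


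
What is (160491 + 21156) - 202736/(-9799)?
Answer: 1780161689/9799 ≈ 1.8167e+5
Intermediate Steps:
(160491 + 21156) - 202736/(-9799) = 181647 - 202736*(-1/9799) = 181647 + 202736/9799 = 1780161689/9799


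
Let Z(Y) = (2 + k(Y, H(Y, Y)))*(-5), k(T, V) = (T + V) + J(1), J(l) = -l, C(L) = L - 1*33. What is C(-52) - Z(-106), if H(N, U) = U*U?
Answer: 55570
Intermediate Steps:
C(L) = -33 + L (C(L) = L - 33 = -33 + L)
H(N, U) = U²
k(T, V) = -1 + T + V (k(T, V) = (T + V) - 1*1 = (T + V) - 1 = -1 + T + V)
Z(Y) = -5 - 5*Y - 5*Y² (Z(Y) = (2 + (-1 + Y + Y²))*(-5) = (1 + Y + Y²)*(-5) = -5 - 5*Y - 5*Y²)
C(-52) - Z(-106) = (-33 - 52) - (-5 - 5*(-106) - 5*(-106)²) = -85 - (-5 + 530 - 5*11236) = -85 - (-5 + 530 - 56180) = -85 - 1*(-55655) = -85 + 55655 = 55570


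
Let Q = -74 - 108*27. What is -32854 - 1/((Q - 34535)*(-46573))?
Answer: -57417353058551/1747651825 ≈ -32854.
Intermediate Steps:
Q = -2990 (Q = -74 - 2916 = -2990)
-32854 - 1/((Q - 34535)*(-46573)) = -32854 - 1/((-2990 - 34535)*(-46573)) = -32854 - (-1)/((-37525)*46573) = -32854 - (-1)*(-1)/(37525*46573) = -32854 - 1*1/1747651825 = -32854 - 1/1747651825 = -57417353058551/1747651825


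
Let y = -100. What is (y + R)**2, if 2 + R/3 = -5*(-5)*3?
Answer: 14161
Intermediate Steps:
R = 219 (R = -6 + 3*(-5*(-5)*3) = -6 + 3*(25*3) = -6 + 3*75 = -6 + 225 = 219)
(y + R)**2 = (-100 + 219)**2 = 119**2 = 14161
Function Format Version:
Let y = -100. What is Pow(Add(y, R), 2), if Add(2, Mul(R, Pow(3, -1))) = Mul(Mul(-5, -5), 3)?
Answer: 14161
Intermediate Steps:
R = 219 (R = Add(-6, Mul(3, Mul(Mul(-5, -5), 3))) = Add(-6, Mul(3, Mul(25, 3))) = Add(-6, Mul(3, 75)) = Add(-6, 225) = 219)
Pow(Add(y, R), 2) = Pow(Add(-100, 219), 2) = Pow(119, 2) = 14161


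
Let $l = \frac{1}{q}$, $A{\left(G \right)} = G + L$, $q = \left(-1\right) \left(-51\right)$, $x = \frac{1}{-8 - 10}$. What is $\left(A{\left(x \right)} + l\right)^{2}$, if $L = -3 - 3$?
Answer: $\frac{3411409}{93636} \approx 36.433$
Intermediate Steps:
$L = -6$ ($L = -3 - 3 = -6$)
$x = - \frac{1}{18}$ ($x = \frac{1}{-18} = - \frac{1}{18} \approx -0.055556$)
$q = 51$
$A{\left(G \right)} = -6 + G$ ($A{\left(G \right)} = G - 6 = -6 + G$)
$l = \frac{1}{51} \approx 0.019608$
$\left(A{\left(x \right)} + l\right)^{2} = \left(\left(-6 - \frac{1}{18}\right) + \frac{1}{51}\right)^{2} = \left(- \frac{109}{18} + \frac{1}{51}\right)^{2} = \left(- \frac{1847}{306}\right)^{2} = \frac{3411409}{93636}$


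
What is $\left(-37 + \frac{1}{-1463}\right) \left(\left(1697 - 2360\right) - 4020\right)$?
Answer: $\frac{36214308}{209} \approx 1.7327 \cdot 10^{5}$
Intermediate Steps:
$\left(-37 + \frac{1}{-1463}\right) \left(\left(1697 - 2360\right) - 4020\right) = \left(-37 - \frac{1}{1463}\right) \left(-663 - 4020\right) = \left(- \frac{54132}{1463}\right) \left(-4683\right) = \frac{36214308}{209}$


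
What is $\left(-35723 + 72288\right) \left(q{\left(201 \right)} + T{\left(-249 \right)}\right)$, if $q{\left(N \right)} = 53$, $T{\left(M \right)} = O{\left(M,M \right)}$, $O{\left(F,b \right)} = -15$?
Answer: $1389470$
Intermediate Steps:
$T{\left(M \right)} = -15$
$\left(-35723 + 72288\right) \left(q{\left(201 \right)} + T{\left(-249 \right)}\right) = \left(-35723 + 72288\right) \left(53 - 15\right) = 36565 \cdot 38 = 1389470$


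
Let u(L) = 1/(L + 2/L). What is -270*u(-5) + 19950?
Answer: 20000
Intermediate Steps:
-270*u(-5) + 19950 = -(-1350)/(2 + (-5)²) + 19950 = -(-1350)/(2 + 25) + 19950 = -(-1350)/27 + 19950 = -270*(-5/27) + 19950 = 50 + 19950 = 20000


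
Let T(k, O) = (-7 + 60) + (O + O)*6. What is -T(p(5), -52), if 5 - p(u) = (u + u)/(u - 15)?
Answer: 571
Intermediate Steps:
p(u) = 5 - 2*u/(-15 + u) (p(u) = 5 - (u + u)/(u - 15) = 5 - 2*u/(-15 + u))
T(k, O) = 53 + 12*O (T(k, O) = 53 + (2*O)*6 = 53 + 12*O)
-T(p(5), -52) = -(53 + 12*(-52)) = -(53 - 624) = -1*(-571) = 571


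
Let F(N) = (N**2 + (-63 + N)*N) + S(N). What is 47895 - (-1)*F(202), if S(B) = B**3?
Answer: 8359185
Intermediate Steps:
F(N) = N**2 + N**3 + N*(-63 + N) (F(N) = (N**2 + (-63 + N)*N) + N**3 = (N**2 + N*(-63 + N)) + N**3 = N**2 + N**3 + N*(-63 + N))
47895 - (-1)*F(202) = 47895 - (-1)*202*(-63 + 202**2 + 2*202) = 47895 - (-1)*202*(-63 + 40804 + 404) = 47895 - (-1)*202*41145 = 47895 - (-1)*8311290 = 47895 - 1*(-8311290) = 47895 + 8311290 = 8359185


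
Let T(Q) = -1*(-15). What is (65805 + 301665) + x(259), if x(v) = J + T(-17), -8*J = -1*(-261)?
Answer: 2939619/8 ≈ 3.6745e+5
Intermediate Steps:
T(Q) = 15
J = -261/8 (J = -(-1)*(-261)/8 = -⅛*261 = -261/8 ≈ -32.625)
x(v) = -141/8 (x(v) = -261/8 + 15 = -141/8)
(65805 + 301665) + x(259) = (65805 + 301665) - 141/8 = 367470 - 141/8 = 2939619/8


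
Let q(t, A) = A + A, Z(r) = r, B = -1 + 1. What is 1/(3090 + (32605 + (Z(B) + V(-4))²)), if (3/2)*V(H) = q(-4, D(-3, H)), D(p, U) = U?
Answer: 9/321511 ≈ 2.7993e-5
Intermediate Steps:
B = 0
q(t, A) = 2*A
V(H) = 4*H/3 (V(H) = 2*(2*H)/3 = 4*H/3)
1/(3090 + (32605 + (Z(B) + V(-4))²)) = 1/(3090 + (32605 + (0 + (4/3)*(-4))²)) = 1/(3090 + (32605 + (0 - 16/3)²)) = 1/(3090 + (32605 + (-16/3)²)) = 1/(3090 + (32605 + 256/9)) = 1/(3090 + 293701/9) = 1/(321511/9) = 9/321511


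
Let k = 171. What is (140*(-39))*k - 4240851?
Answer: -5174511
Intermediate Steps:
(140*(-39))*k - 4240851 = (140*(-39))*171 - 4240851 = -5460*171 - 4240851 = -933660 - 4240851 = -5174511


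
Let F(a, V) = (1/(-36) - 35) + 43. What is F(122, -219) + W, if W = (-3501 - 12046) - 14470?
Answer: -1080325/36 ≈ -30009.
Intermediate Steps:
W = -30017 (W = -15547 - 14470 = -30017)
F(a, V) = 287/36 (F(a, V) = (-1/36 - 35) + 43 = -1261/36 + 43 = 287/36)
F(122, -219) + W = 287/36 - 30017 = -1080325/36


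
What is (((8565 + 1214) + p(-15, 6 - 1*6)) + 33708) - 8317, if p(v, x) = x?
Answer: 35170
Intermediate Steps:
(((8565 + 1214) + p(-15, 6 - 1*6)) + 33708) - 8317 = (((8565 + 1214) + (6 - 1*6)) + 33708) - 8317 = ((9779 + (6 - 6)) + 33708) - 8317 = ((9779 + 0) + 33708) - 8317 = (9779 + 33708) - 8317 = 43487 - 8317 = 35170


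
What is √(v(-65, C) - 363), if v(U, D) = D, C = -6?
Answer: 3*I*√41 ≈ 19.209*I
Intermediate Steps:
√(v(-65, C) - 363) = √(-6 - 363) = √(-369) = 3*I*√41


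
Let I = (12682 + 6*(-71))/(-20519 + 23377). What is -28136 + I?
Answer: -40200216/1429 ≈ -28132.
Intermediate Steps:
I = 6128/1429 (I = (12682 - 426)/2858 = 12256*(1/2858) = 6128/1429 ≈ 4.2883)
-28136 + I = -28136 + 6128/1429 = -40200216/1429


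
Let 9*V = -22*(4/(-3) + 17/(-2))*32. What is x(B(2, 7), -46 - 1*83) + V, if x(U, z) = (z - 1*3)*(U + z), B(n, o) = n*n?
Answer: 466268/27 ≈ 17269.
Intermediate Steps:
B(n, o) = n**2
V = 20768/27 (V = (-22*(4/(-3) + 17/(-2))*32)/9 = (-22*(4*(-1/3) + 17*(-1/2))*32)/9 = (-22*(-4/3 - 17/2)*32)/9 = (-22*(-59/6)*32)/9 = ((649/3)*32)/9 = (1/9)*(20768/3) = 20768/27 ≈ 769.19)
x(U, z) = (-3 + z)*(U + z) (x(U, z) = (z - 3)*(U + z) = (-3 + z)*(U + z))
x(B(2, 7), -46 - 1*83) + V = ((-46 - 1*83)**2 - 3*2**2 - 3*(-46 - 1*83) + 2**2*(-46 - 1*83)) + 20768/27 = ((-46 - 83)**2 - 3*4 - 3*(-46 - 83) + 4*(-46 - 83)) + 20768/27 = ((-129)**2 - 12 - 3*(-129) + 4*(-129)) + 20768/27 = (16641 - 12 + 387 - 516) + 20768/27 = 16500 + 20768/27 = 466268/27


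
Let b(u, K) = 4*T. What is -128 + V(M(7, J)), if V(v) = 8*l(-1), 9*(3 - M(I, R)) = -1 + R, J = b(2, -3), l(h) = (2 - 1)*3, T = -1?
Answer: -104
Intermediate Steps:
l(h) = 3 (l(h) = 1*3 = 3)
b(u, K) = -4 (b(u, K) = 4*(-1) = -4)
J = -4
M(I, R) = 28/9 - R/9 (M(I, R) = 3 - (-1 + R)/9 = 3 + (1/9 - R/9) = 28/9 - R/9)
V(v) = 24 (V(v) = 8*3 = 24)
-128 + V(M(7, J)) = -128 + 24 = -104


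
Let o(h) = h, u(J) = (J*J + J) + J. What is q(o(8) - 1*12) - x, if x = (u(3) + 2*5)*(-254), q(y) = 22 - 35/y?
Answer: 25523/4 ≈ 6380.8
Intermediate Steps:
u(J) = J² + 2*J (u(J) = (J² + J) + J = (J + J²) + J = J² + 2*J)
q(y) = 22 - 35/y
x = -6350 (x = (3*(2 + 3) + 2*5)*(-254) = (3*5 + 10)*(-254) = (15 + 10)*(-254) = 25*(-254) = -6350)
q(o(8) - 1*12) - x = (22 - 35/(8 - 1*12)) - 1*(-6350) = (22 - 35/(8 - 12)) + 6350 = (22 - 35/(-4)) + 6350 = (22 - 35*(-¼)) + 6350 = (22 + 35/4) + 6350 = 123/4 + 6350 = 25523/4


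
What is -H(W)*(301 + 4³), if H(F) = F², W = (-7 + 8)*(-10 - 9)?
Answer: -131765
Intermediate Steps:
W = -19 (W = 1*(-19) = -19)
-H(W)*(301 + 4³) = -(-19)²*(301 + 4³) = -361*(301 + 64) = -361*365 = -1*131765 = -131765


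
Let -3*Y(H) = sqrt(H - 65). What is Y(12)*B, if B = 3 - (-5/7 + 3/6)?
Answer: -15*I*sqrt(53)/14 ≈ -7.8001*I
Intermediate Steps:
Y(H) = -sqrt(-65 + H)/3 (Y(H) = -sqrt(H - 65)/3 = -sqrt(-65 + H)/3)
B = 45/14 (B = 3 - (-5*1/7 + 3*(1/6)) = 3 - (-5/7 + 1/2) = 3 - 1*(-3/14) = 3 + 3/14 = 45/14 ≈ 3.2143)
Y(12)*B = -sqrt(-65 + 12)/3*(45/14) = -I*sqrt(53)/3*(45/14) = -15*I*sqrt(53)/14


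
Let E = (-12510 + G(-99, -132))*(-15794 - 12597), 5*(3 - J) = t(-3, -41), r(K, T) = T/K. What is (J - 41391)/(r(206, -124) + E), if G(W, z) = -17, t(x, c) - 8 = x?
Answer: -4263067/36632367809 ≈ -0.00011637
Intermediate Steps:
t(x, c) = 8 + x
J = 2 (J = 3 - (8 - 3)/5 = 3 - ⅕*5 = 3 - 1 = 2)
E = 355654057 (E = (-12510 - 17)*(-15794 - 12597) = -12527*(-28391) = 355654057)
(J - 41391)/(r(206, -124) + E) = (2 - 41391)/(-124/206 + 355654057) = -41389/(-124*1/206 + 355654057) = -41389/(-62/103 + 355654057) = -41389/36632367809/103 = -41389*103/36632367809 = -4263067/36632367809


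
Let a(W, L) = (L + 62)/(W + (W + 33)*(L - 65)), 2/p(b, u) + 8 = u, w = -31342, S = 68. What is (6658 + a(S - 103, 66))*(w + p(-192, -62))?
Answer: -38584857954/185 ≈ -2.0857e+8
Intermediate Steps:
p(b, u) = 2/(-8 + u)
a(W, L) = (62 + L)/(W + (-65 + L)*(33 + W)) (a(W, L) = (62 + L)/(W + (33 + W)*(-65 + L)) = (62 + L)/(W + (-65 + L)*(33 + W)))
(6658 + a(S - 103, 66))*(w + p(-192, -62)) = (6658 + (62 + 66)/(-2145 - 64*(68 - 103) + 33*66 + 66*(68 - 103)))*(-31342 + 2/(-8 - 62)) = (6658 + 128/(-2145 - 64*(-35) + 2178 + 66*(-35)))*(-31342 + 2/(-70)) = (6658 + 128/(-2145 + 2240 + 2178 - 2310))*(-31342 + 2*(-1/70)) = (6658 + 128/(-37))*(-31342 - 1/35) = (6658 - 1/37*128)*(-1096971/35) = (6658 - 128/37)*(-1096971/35) = (246218/37)*(-1096971/35) = -38584857954/185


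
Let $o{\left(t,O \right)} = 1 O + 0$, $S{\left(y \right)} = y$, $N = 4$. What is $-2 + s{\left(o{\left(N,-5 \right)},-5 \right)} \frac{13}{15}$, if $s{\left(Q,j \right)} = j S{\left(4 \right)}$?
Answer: $- \frac{58}{3} \approx -19.333$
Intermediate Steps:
$o{\left(t,O \right)} = O$ ($o{\left(t,O \right)} = O + 0 = O$)
$s{\left(Q,j \right)} = 4 j$ ($s{\left(Q,j \right)} = j 4 = 4 j$)
$-2 + s{\left(o{\left(N,-5 \right)},-5 \right)} \frac{13}{15} = -2 + 4 \left(-5\right) \frac{13}{15} = -2 - 20 \cdot 13 \cdot \frac{1}{15} = -2 - \frac{52}{3} = - \frac{58}{3}$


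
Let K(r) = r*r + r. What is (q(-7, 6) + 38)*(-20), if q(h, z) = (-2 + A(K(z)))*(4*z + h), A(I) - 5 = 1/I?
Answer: -37550/21 ≈ -1788.1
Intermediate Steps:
K(r) = r + r² (K(r) = r² + r = r + r²)
A(I) = 5 + 1/I
q(h, z) = (3 + 1/(z*(1 + z)))*(h + 4*z) (q(h, z) = (-2 + (5 + 1/(z*(1 + z))))*(4*z + h) = (-2 + (5 + 1/(z*(1 + z))))*(h + 4*z) = (3 + 1/(z*(1 + z)))*(h + 4*z))
(q(-7, 6) + 38)*(-20) = ((-7 + 4*6 + 12*6² + 12*6³ + 3*(-7)*6 + 3*(-7)*6²)/(6*(1 + 6)) + 38)*(-20) = ((⅙)*(-7 + 24 + 12*36 + 12*216 - 126 + 3*(-7)*36)/7 + 38)*(-20) = ((⅙)*(⅐)*(-7 + 24 + 432 + 2592 - 126 - 756) + 38)*(-20) = ((⅙)*(⅐)*2159 + 38)*(-20) = (2159/42 + 38)*(-20) = (3755/42)*(-20) = -37550/21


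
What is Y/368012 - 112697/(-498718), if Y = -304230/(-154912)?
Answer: 1606237130685277/7107912831280448 ≈ 0.22598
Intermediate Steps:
Y = 152115/77456 (Y = -304230*(-1/154912) = 152115/77456 ≈ 1.9639)
Y/368012 - 112697/(-498718) = (152115/77456)/368012 - 112697/(-498718) = (152115/77456)*(1/368012) - 112697*(-1/498718) = 152115/28504737472 + 112697/498718 = 1606237130685277/7107912831280448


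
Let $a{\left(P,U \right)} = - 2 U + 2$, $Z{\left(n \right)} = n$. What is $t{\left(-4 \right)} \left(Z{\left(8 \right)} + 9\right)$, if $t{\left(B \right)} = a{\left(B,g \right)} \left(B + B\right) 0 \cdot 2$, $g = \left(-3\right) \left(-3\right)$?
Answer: $0$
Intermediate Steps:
$g = 9$
$a{\left(P,U \right)} = 2 - 2 U$
$t{\left(B \right)} = 0$ ($t{\left(B \right)} = \left(2 - 18\right) \left(B + B\right) 0 \cdot 2 = \left(2 - 18\right) 2 B 0 = \left(-16\right) 0 = 0$)
$t{\left(-4 \right)} \left(Z{\left(8 \right)} + 9\right) = 0 \left(8 + 9\right) = 0 \cdot 17 = 0$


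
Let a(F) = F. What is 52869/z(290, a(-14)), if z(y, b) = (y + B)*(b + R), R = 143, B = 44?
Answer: 17623/14362 ≈ 1.2271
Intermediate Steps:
z(y, b) = (44 + y)*(143 + b) (z(y, b) = (y + 44)*(b + 143) = (44 + y)*(143 + b))
52869/z(290, a(-14)) = 52869/(6292 + 44*(-14) + 143*290 - 14*290) = 52869/(6292 - 616 + 41470 - 4060) = 52869/43086 = 52869*(1/43086) = 17623/14362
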